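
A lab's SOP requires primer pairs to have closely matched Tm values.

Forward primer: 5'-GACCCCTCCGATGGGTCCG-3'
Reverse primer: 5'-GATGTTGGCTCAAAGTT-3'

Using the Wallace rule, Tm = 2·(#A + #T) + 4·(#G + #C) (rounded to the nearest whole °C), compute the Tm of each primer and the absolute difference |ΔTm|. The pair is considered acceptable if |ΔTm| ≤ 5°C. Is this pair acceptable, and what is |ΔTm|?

Forward: A=2 T=3 G=6 C=8 → Tm = 2·5 + 4·14 = 66°C.
Reverse: A=4 T=6 G=5 C=2 → Tm = 2·10 + 4·7 = 48°C.
|ΔTm| = |66 − 48| = 18°C, > 5°C.

|ΔTm| = 18°C; the pair is not acceptable.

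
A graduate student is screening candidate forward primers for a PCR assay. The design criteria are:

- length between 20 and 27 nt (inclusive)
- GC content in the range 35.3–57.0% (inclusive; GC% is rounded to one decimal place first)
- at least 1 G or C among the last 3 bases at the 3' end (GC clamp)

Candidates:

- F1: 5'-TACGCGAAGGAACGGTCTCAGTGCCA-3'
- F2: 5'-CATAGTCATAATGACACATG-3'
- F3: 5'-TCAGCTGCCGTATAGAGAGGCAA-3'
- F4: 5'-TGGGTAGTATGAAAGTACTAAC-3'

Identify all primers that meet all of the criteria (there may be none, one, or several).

F1 (26 nt, A=7 T=4 G=8 C=7): length 26 ✓; GC 15/26 = 57.7%, outside 35.3–57.0% ✗; 3' end CCA has 2 G/C ✓ — fails.
F2 (20 nt, A=8 T=5 G=3 C=4): length 20 ✓; GC 7/20 = 35.0%, outside 35.3–57.0% ✗; 3' end ATG has 1 G/C ✓ — fails.
F3 (23 nt, A=7 T=4 G=7 C=5): length 23 ✓; GC 12/23 = 52.2% ✓; 3' end CAA has 1 G/C ✓ — passes.
F4 (22 nt, A=8 T=6 G=6 C=2): length 22 ✓; GC 8/22 = 36.4% ✓; 3' end AAC has 1 G/C ✓ — passes.

F3 and F4.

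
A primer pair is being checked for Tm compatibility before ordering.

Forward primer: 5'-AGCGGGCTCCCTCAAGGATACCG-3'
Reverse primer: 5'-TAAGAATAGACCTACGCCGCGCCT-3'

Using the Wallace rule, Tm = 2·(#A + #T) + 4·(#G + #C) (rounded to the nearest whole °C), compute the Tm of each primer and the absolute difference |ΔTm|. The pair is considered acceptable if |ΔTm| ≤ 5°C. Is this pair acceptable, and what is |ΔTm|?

|ΔTm| = 2°C; the pair is acceptable.

Forward: A=5 T=3 G=7 C=8 → Tm = 2·8 + 4·15 = 76°C.
Reverse: A=7 T=4 G=5 C=8 → Tm = 2·11 + 4·13 = 74°C.
|ΔTm| = |76 − 74| = 2°C, ≤ 5°C.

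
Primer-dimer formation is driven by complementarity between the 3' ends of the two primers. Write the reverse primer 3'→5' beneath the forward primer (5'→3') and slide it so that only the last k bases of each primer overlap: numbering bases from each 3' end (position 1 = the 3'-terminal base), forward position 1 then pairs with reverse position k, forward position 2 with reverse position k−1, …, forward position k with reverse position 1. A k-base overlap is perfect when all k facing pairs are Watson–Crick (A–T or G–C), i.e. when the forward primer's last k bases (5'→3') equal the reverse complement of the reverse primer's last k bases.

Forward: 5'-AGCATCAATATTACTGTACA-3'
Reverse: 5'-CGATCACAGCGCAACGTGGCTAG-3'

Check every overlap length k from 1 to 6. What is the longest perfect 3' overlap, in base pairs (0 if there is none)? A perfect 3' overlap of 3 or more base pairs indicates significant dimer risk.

Last 6 bases (5'→3') — forward …TGTACA, reverse …GGCTAG.
Reverse complement of the reverse primer's last 6 bases: CTAGCC; its first k bases are the reverse complement of the reverse primer's last k bases, so a perfect k-base overlap needs the forward primer's last k bases to equal them.
Comparing (forward last k vs required): k=1: A vs C ✗; k=2: CA vs CT ✗; k=3: ACA vs CTA ✗; k=4: TACA vs CTAG ✗; k=5: GTACA vs CTAGC ✗; k=6: TGTACA vs CTAGCC ✗.
No overlap length from 1 to 6 is perfect, so the longest perfect 3' overlap is 0.

Longest perfect overlap: 0 complementary base pairs; below the dimer-risk threshold (threshold 3).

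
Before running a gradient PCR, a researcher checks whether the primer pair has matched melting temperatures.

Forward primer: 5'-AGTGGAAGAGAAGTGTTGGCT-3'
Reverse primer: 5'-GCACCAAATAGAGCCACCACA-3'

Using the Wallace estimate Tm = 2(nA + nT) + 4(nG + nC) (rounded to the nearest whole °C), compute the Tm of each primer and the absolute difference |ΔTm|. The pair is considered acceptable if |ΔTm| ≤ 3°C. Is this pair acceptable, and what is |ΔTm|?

|ΔTm| = 2°C; the pair is acceptable.

Forward: A=6 T=5 G=9 C=1 → Tm = 2·11 + 4·10 = 62°C.
Reverse: A=9 T=1 G=3 C=8 → Tm = 2·10 + 4·11 = 64°C.
|ΔTm| = |62 − 64| = 2°C, ≤ 3°C.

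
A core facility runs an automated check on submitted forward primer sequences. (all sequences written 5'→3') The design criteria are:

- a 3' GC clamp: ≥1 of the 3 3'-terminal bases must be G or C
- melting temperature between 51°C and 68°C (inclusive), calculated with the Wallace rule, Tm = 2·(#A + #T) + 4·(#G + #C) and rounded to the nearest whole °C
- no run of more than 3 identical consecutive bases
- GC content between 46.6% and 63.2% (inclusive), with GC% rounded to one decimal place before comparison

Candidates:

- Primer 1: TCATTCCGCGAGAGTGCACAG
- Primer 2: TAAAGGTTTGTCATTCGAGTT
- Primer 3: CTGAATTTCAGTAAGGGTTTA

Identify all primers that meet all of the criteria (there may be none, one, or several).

Primer 1 only.

Primer 1 (21 nt, A=5 T=4 G=6 C=6): 3' end CAG has 2 G/C ✓; Tm = 2·9 + 4·12 = 66°C ✓; longest run = 2 ✓; GC 12/21 = 57.1% ✓ — passes.
Primer 2 (21 nt, A=5 T=9 G=5 C=2): 3' end GTT has 1 G/C ✓; Tm = 2·14 + 4·7 = 56°C ✓; longest run = 3 ✓; GC 7/21 = 33.3%, outside 46.6–63.2% ✗ — fails.
Primer 3 (21 nt, A=6 T=8 G=5 C=2): 3' end TTA has 0 G/C, need ≥1 ✗; Tm = 2·14 + 4·7 = 56°C ✓; longest run = 3 ✓; GC 7/21 = 33.3%, outside 46.6–63.2% ✗ — fails.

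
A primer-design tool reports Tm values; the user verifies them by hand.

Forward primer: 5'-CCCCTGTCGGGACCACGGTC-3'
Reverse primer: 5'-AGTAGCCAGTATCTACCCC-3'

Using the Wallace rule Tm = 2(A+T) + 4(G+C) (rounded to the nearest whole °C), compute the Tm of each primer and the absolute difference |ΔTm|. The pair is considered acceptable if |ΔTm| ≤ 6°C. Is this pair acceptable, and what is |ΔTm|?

Forward: A=2 T=3 G=6 C=9 → Tm = 2·5 + 4·15 = 70°C.
Reverse: A=5 T=4 G=3 C=7 → Tm = 2·9 + 4·10 = 58°C.
|ΔTm| = |70 − 58| = 12°C, > 6°C.

|ΔTm| = 12°C; the pair is not acceptable.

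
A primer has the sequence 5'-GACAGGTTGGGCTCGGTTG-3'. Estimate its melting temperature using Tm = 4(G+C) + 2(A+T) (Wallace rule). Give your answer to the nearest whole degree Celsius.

62°C

Base counts: A=2, T=5, G=9, C=3 (length 19).
Tm = 2·(2+5) + 4·(9+3) = 2·7 + 4·12 = 14 + 48 = 62°C.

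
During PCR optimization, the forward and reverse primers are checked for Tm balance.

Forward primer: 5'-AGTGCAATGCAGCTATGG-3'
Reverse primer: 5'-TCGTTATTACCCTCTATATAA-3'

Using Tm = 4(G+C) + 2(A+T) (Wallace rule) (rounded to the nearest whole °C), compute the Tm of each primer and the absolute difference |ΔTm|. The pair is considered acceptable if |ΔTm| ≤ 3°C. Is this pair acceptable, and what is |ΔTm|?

|ΔTm| = 0°C; the pair is acceptable.

Forward: A=5 T=4 G=6 C=3 → Tm = 2·9 + 4·9 = 54°C.
Reverse: A=6 T=9 G=1 C=5 → Tm = 2·15 + 4·6 = 54°C.
|ΔTm| = |54 − 54| = 0°C, ≤ 3°C.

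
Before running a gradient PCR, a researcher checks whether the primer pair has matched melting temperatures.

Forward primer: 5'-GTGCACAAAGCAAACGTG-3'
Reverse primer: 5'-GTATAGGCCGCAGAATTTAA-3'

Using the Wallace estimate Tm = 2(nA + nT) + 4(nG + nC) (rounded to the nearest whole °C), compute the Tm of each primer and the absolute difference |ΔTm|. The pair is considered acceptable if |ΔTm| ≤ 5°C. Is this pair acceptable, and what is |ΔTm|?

|ΔTm| = 2°C; the pair is acceptable.

Forward: A=7 T=2 G=5 C=4 → Tm = 2·9 + 4·9 = 54°C.
Reverse: A=7 T=5 G=5 C=3 → Tm = 2·12 + 4·8 = 56°C.
|ΔTm| = |54 − 56| = 2°C, ≤ 5°C.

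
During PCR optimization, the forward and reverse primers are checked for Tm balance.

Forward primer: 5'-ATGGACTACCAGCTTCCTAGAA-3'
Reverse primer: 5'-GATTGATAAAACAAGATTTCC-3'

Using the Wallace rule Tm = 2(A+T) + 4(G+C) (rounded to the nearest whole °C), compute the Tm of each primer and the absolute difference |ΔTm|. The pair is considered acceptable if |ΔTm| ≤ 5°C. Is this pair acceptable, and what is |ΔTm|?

|ΔTm| = 10°C; the pair is not acceptable.

Forward: A=7 T=5 G=4 C=6 → Tm = 2·12 + 4·10 = 64°C.
Reverse: A=9 T=6 G=3 C=3 → Tm = 2·15 + 4·6 = 54°C.
|ΔTm| = |64 − 54| = 10°C, > 5°C.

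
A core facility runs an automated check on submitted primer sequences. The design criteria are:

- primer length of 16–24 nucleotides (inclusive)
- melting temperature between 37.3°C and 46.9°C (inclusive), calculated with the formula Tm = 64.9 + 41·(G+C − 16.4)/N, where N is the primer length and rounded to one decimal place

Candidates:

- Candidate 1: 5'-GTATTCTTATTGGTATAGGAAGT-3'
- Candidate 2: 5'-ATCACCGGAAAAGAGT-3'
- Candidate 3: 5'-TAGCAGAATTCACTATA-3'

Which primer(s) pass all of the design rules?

Candidate 2 and Candidate 3.

Candidate 1 (23 nt, A=6 T=10 G=6 C=1): length 23 ✓; Tm = 64.9 + 41·(7 − 16.4)/23 = 48.1°C, outside 37.3–46.9°C ✗ — fails.
Candidate 2 (16 nt, A=7 T=2 G=4 C=3): length 16 ✓; Tm = 64.9 + 41·(7 − 16.4)/16 = 40.8°C ✓ — passes.
Candidate 3 (17 nt, A=7 T=5 G=2 C=3): length 17 ✓; Tm = 64.9 + 41·(5 − 16.4)/17 = 37.4°C ✓ — passes.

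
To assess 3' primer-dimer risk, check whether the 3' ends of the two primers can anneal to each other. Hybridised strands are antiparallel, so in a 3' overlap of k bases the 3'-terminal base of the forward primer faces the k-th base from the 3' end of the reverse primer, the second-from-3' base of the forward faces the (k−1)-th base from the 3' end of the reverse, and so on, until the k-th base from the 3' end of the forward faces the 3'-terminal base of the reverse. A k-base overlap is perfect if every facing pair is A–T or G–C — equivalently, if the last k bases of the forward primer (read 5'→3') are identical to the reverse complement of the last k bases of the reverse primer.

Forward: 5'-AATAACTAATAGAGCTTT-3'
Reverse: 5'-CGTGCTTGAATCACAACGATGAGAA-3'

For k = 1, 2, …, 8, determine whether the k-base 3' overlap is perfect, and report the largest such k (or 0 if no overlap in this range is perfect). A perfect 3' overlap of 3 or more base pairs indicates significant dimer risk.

Last 8 bases (5'→3') — forward …AGAGCTTT, reverse …GATGAGAA.
Reverse complement of the reverse primer's last 8 bases: TTCTCATC; its first k bases are the reverse complement of the reverse primer's last k bases, so a perfect k-base overlap needs the forward primer's last k bases to equal them.
Comparing (forward last k vs required): k=1: T vs T ✓; k=2: TT vs TT ✓; k=3: TTT vs TTC ✗; k=4: CTTT vs TTCT ✗; k=5: GCTTT vs TTCTC ✗; k=6: AGCTTT vs TTCTCA ✗; k=7: GAGCTTT vs TTCTCAT ✗; k=8: AGAGCTTT vs TTCTCATC ✗.
Perfect overlaps at k = 1, 2; the largest is 2.

Longest perfect overlap: 2 complementary base pairs; below the dimer-risk threshold (threshold 3).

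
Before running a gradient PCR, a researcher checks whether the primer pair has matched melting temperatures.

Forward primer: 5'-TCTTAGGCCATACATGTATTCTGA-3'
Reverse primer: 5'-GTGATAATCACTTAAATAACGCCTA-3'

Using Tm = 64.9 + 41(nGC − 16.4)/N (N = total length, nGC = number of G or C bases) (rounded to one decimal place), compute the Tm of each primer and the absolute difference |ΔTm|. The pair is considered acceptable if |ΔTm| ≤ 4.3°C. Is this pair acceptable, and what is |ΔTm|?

Forward: G+C = 9, N = 24 → Tm = 64.9 + 41·(9 − 16.4)/24 = 52.3°C.
Reverse: G+C = 8, N = 25 → Tm = 64.9 + 41·(8 − 16.4)/25 = 51.1°C.
|ΔTm| = |52.3 − 51.1| = 1.2°C, ≤ 4.3°C.

|ΔTm| = 1.2°C; the pair is acceptable.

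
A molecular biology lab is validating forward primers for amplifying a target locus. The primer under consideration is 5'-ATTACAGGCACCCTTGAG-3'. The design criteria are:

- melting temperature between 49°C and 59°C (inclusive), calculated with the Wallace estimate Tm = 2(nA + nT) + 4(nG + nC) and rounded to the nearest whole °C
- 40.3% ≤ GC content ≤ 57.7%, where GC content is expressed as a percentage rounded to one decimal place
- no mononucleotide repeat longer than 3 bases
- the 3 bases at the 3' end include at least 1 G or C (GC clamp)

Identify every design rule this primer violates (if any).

Meets all criteria.

Base counts: A=5, T=4, G=4, C=5 (length 18).
Tm: Tm = 2·9 + 4·9 = 54°C ✓
GC content: GC 9/18 = 50.0% ✓
homopolymer run: longest run = 3 ✓
GC clamp: 3' end GAG has 2 G/C ✓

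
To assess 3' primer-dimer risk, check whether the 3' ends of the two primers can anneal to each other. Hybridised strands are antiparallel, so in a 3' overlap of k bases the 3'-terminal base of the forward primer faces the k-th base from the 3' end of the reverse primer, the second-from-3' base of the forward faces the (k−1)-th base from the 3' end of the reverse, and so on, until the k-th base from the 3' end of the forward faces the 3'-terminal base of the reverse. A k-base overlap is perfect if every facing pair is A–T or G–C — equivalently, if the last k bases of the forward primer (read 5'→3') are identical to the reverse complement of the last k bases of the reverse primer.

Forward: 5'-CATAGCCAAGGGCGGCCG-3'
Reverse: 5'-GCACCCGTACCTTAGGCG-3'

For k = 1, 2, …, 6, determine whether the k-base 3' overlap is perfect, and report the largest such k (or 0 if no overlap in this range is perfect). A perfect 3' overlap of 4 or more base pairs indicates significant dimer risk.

Longest perfect overlap: 2 complementary base pairs; below the dimer-risk threshold (threshold 4).

Last 6 bases (5'→3') — forward …CGGCCG, reverse …TAGGCG.
Reverse complement of the reverse primer's last 6 bases: CGCCTA; its first k bases are the reverse complement of the reverse primer's last k bases, so a perfect k-base overlap needs the forward primer's last k bases to equal them.
Comparing (forward last k vs required): k=1: G vs C ✗; k=2: CG vs CG ✓; k=3: CCG vs CGC ✗; k=4: GCCG vs CGCC ✗; k=5: GGCCG vs CGCCT ✗; k=6: CGGCCG vs CGCCTA ✗.
Only k = 2 is perfect, so the longest perfect 3' overlap is 2.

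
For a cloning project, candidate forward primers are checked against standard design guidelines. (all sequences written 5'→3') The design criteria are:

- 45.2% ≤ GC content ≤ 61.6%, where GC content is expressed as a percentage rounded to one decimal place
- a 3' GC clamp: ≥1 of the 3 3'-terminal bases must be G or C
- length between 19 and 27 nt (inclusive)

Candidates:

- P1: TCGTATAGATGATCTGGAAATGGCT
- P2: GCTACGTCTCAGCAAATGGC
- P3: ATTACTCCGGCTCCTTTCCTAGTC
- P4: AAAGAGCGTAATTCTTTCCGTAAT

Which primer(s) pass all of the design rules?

P2 and P3.

P1 (25 nt, A=7 T=8 G=7 C=3): GC 10/25 = 40.0%, outside 45.2–61.6% ✗; 3' end GCT has 2 G/C ✓; length 25 ✓ — fails.
P2 (20 nt, A=5 T=4 G=5 C=6): GC 11/20 = 55.0% ✓; 3' end GGC has 3 G/C ✓; length 20 ✓ — passes.
P3 (24 nt, A=3 T=9 G=3 C=9): GC 12/24 = 50.0% ✓; 3' end GTC has 2 G/C ✓; length 24 ✓ — passes.
P4 (24 nt, A=8 T=8 G=4 C=4): GC 8/24 = 33.3%, outside 45.2–61.6% ✗; 3' end AAT has 0 G/C, need ≥1 ✗; length 24 ✓ — fails.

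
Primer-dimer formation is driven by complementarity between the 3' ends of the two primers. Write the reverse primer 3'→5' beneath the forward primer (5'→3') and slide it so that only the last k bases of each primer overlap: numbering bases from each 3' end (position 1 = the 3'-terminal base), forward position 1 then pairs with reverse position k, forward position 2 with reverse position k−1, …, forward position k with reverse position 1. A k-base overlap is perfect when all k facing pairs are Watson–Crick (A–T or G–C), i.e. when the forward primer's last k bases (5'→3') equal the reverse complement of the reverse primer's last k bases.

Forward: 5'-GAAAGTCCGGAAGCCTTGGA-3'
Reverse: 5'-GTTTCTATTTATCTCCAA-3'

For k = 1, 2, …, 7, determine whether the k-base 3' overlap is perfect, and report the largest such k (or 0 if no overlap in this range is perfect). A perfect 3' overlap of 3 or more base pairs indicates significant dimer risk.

Longest perfect overlap: 5 complementary base pairs; significant dimer risk (threshold 3).

Last 7 bases (5'→3') — forward …CCTTGGA, reverse …TCTCCAA.
Reverse complement of the reverse primer's last 7 bases: TTGGAGA; its first k bases are the reverse complement of the reverse primer's last k bases, so a perfect k-base overlap needs the forward primer's last k bases to equal them.
Comparing (forward last k vs required): k=1: A vs T ✗; k=2: GA vs TT ✗; k=3: GGA vs TTG ✗; k=4: TGGA vs TTGG ✗; k=5: TTGGA vs TTGGA ✓; k=6: CTTGGA vs TTGGAG ✗; k=7: CCTTGGA vs TTGGAGA ✗.
Only k = 5 is perfect, so the longest perfect 3' overlap is 5.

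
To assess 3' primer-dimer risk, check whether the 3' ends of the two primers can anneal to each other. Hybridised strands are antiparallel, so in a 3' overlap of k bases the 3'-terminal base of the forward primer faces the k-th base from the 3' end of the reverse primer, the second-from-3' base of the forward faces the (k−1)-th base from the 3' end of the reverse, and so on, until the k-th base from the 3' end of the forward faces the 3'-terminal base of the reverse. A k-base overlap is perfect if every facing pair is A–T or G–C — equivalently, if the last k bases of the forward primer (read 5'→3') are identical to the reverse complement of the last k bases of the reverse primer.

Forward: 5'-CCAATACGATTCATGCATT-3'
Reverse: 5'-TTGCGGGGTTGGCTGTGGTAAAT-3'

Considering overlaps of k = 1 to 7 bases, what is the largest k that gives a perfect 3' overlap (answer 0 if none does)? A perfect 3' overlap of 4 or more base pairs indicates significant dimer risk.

Last 7 bases (5'→3') — forward …ATGCATT, reverse …GGTAAAT.
Reverse complement of the reverse primer's last 7 bases: ATTTACC; its first k bases are the reverse complement of the reverse primer's last k bases, so a perfect k-base overlap needs the forward primer's last k bases to equal them.
Comparing (forward last k vs required): k=1: T vs A ✗; k=2: TT vs AT ✗; k=3: ATT vs ATT ✓; k=4: CATT vs ATTT ✗; k=5: GCATT vs ATTTA ✗; k=6: TGCATT vs ATTTAC ✗; k=7: ATGCATT vs ATTTACC ✗.
Only k = 3 is perfect, so the longest perfect 3' overlap is 3.

Longest perfect overlap: 3 complementary base pairs; below the dimer-risk threshold (threshold 4).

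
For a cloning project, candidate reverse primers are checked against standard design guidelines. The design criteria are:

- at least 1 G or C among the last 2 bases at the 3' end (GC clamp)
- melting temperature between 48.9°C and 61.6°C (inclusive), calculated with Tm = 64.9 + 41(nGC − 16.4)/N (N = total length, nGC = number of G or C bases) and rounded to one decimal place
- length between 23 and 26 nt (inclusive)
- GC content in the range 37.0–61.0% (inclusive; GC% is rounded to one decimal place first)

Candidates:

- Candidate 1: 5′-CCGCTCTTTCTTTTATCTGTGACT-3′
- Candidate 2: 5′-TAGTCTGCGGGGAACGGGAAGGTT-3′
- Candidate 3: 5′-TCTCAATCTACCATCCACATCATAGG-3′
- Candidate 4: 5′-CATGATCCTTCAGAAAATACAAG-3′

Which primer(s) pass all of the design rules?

Candidate 1 and Candidate 3.

Candidate 1 (24 nt, A=2 T=12 G=3 C=7): 3' end CT has 1 G/C ✓; Tm = 64.9 + 41·(10 − 16.4)/24 = 54.0°C ✓; length 24 ✓; GC 10/24 = 41.7% ✓ — passes.
Candidate 2 (24 nt, A=5 T=5 G=11 C=3): 3' end TT has 0 G/C, need ≥1 ✗; Tm = 64.9 + 41·(14 − 16.4)/24 = 60.8°C ✓; length 24 ✓; GC 14/24 = 58.3% ✓ — fails.
Candidate 3 (26 nt, A=8 T=7 G=2 C=9): 3' end GG has 2 G/C ✓; Tm = 64.9 + 41·(11 − 16.4)/26 = 56.4°C ✓; length 26 ✓; GC 11/26 = 42.3% ✓ — passes.
Candidate 4 (23 nt, A=10 T=5 G=3 C=5): 3' end AG has 1 G/C ✓; Tm = 64.9 + 41·(8 − 16.4)/23 = 49.9°C ✓; length 23 ✓; GC 8/23 = 34.8%, outside 37.0–61.0% ✗ — fails.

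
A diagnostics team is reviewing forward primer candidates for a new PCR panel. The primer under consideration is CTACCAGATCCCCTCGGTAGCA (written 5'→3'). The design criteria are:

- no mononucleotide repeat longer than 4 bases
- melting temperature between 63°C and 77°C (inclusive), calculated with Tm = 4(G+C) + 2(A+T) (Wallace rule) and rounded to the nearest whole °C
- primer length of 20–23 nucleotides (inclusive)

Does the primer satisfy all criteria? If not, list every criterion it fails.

Meets all criteria.

Base counts: A=5, T=4, G=4, C=9 (length 22).
homopolymer run: longest run = 4 ✓
Tm: Tm = 2·9 + 4·13 = 70°C ✓
length: length 22 ✓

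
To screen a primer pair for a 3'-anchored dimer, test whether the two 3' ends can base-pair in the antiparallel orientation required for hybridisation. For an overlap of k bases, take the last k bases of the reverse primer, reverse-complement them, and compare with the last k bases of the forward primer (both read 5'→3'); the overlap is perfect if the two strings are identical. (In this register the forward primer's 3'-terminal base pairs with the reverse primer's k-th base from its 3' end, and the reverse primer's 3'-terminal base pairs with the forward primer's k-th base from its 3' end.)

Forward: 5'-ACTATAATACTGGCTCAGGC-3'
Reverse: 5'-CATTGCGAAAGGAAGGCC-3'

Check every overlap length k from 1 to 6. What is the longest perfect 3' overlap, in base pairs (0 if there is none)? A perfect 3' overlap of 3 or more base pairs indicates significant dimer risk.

Last 6 bases (5'→3') — forward …TCAGGC, reverse …AAGGCC.
Reverse complement of the reverse primer's last 6 bases: GGCCTT; its first k bases are the reverse complement of the reverse primer's last k bases, so a perfect k-base overlap needs the forward primer's last k bases to equal them.
Comparing (forward last k vs required): k=1: C vs G ✗; k=2: GC vs GG ✗; k=3: GGC vs GGC ✓; k=4: AGGC vs GGCC ✗; k=5: CAGGC vs GGCCT ✗; k=6: TCAGGC vs GGCCTT ✗.
Only k = 3 is perfect, so the longest perfect 3' overlap is 3.

Longest perfect overlap: 3 complementary base pairs; significant dimer risk (threshold 3).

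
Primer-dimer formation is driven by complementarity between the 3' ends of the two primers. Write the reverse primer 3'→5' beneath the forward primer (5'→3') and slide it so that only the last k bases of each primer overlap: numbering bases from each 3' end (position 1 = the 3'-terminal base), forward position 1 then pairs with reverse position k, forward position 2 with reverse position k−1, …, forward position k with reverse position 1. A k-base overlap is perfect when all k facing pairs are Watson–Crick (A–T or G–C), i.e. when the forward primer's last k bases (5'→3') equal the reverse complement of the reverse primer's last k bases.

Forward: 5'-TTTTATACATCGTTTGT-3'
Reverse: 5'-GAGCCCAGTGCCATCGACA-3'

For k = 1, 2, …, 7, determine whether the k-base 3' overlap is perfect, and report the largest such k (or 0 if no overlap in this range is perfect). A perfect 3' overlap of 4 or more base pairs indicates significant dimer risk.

Longest perfect overlap: 3 complementary base pairs; below the dimer-risk threshold (threshold 4).

Last 7 bases (5'→3') — forward …CGTTTGT, reverse …ATCGACA.
Reverse complement of the reverse primer's last 7 bases: TGTCGAT; its first k bases are the reverse complement of the reverse primer's last k bases, so a perfect k-base overlap needs the forward primer's last k bases to equal them.
Comparing (forward last k vs required): k=1: T vs T ✓; k=2: GT vs TG ✗; k=3: TGT vs TGT ✓; k=4: TTGT vs TGTC ✗; k=5: TTTGT vs TGTCG ✗; k=6: GTTTGT vs TGTCGA ✗; k=7: CGTTTGT vs TGTCGAT ✗.
Perfect overlaps at k = 1, 3; the largest is 3.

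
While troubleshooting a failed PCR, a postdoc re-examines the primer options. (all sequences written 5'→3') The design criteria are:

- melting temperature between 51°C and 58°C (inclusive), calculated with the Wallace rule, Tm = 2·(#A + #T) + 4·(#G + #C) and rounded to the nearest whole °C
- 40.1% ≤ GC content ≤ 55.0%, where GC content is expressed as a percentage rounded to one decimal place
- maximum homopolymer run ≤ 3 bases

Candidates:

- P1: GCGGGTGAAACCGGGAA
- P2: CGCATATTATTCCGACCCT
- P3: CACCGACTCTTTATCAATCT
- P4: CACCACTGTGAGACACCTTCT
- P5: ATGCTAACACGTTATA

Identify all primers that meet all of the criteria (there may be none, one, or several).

P1 (17 nt, A=5 T=1 G=8 C=3): Tm = 2·6 + 4·11 = 56°C ✓; GC 11/17 = 64.7%, outside 40.1–55.0% ✗; longest run = 3 ✓ — fails.
P2 (19 nt, A=4 T=6 G=2 C=7): Tm = 2·10 + 4·9 = 56°C ✓; GC 9/19 = 47.4% ✓; longest run = 3 ✓ — passes.
P3 (20 nt, A=5 T=7 G=1 C=7): Tm = 2·12 + 4·8 = 56°C ✓; GC 8/20 = 40.0%, outside 40.1–55.0% ✗; longest run = 3 ✓ — fails.
P4 (21 nt, A=5 T=5 G=3 C=8): Tm = 2·10 + 4·11 = 64°C, outside 51–58°C ✗; GC 11/21 = 52.4% ✓; longest run = 2 ✓ — fails.
P5 (16 nt, A=6 T=5 G=2 C=3): Tm = 2·11 + 4·5 = 42°C, outside 51–58°C ✗; GC 5/16 = 31.3%, outside 40.1–55.0% ✗; longest run = 2 ✓ — fails.

P2 only.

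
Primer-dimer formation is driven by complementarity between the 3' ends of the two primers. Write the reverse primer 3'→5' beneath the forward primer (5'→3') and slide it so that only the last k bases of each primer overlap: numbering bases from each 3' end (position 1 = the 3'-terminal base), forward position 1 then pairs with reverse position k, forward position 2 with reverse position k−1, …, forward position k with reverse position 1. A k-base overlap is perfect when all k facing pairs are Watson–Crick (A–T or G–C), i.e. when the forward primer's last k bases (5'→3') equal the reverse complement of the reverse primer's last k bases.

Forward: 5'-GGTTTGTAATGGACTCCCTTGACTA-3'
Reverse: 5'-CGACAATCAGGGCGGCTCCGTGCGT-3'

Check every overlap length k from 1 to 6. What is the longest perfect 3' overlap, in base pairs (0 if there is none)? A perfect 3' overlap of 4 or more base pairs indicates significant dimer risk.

Last 6 bases (5'→3') — forward …TGACTA, reverse …GTGCGT.
Reverse complement of the reverse primer's last 6 bases: ACGCAC; its first k bases are the reverse complement of the reverse primer's last k bases, so a perfect k-base overlap needs the forward primer's last k bases to equal them.
Comparing (forward last k vs required): k=1: A vs A ✓; k=2: TA vs AC ✗; k=3: CTA vs ACG ✗; k=4: ACTA vs ACGC ✗; k=5: GACTA vs ACGCA ✗; k=6: TGACTA vs ACGCAC ✗.
Only k = 1 is perfect, so the longest perfect 3' overlap is 1.

Longest perfect overlap: 1 complementary base pair; below the dimer-risk threshold (threshold 4).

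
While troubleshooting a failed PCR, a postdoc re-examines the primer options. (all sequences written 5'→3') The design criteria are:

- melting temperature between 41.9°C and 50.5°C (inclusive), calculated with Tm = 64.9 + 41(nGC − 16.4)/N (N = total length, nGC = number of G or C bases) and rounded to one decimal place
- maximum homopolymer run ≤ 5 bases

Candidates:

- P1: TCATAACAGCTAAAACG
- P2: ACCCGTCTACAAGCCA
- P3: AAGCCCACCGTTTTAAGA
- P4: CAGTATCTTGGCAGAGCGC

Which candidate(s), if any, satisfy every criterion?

P1 (17 nt, A=8 T=3 G=2 C=4): Tm = 64.9 + 41·(6 − 16.4)/17 = 39.8°C, outside 41.9–50.5°C ✗; longest run = 4 ✓ — fails.
P2 (16 nt, A=5 T=2 G=2 C=7): Tm = 64.9 + 41·(9 − 16.4)/16 = 45.9°C ✓; longest run = 3 ✓ — passes.
P3 (18 nt, A=6 T=4 G=3 C=5): Tm = 64.9 + 41·(8 − 16.4)/18 = 45.8°C ✓; longest run = 4 ✓ — passes.
P4 (19 nt, A=4 T=4 G=6 C=5): Tm = 64.9 + 41·(11 − 16.4)/19 = 53.2°C, outside 41.9–50.5°C ✗; longest run = 2 ✓ — fails.

P2 and P3.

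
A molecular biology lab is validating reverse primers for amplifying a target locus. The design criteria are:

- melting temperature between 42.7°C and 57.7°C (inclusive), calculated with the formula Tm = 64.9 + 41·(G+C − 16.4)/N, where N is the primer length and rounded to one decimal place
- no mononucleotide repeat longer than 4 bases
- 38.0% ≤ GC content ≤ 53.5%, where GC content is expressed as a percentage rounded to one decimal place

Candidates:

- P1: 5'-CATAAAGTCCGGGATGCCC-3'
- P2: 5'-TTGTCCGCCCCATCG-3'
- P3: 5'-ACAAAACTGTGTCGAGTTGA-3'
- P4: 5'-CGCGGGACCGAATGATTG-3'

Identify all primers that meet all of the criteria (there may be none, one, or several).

P3 only.

P1 (19 nt, A=5 T=3 G=5 C=6): Tm = 64.9 + 41·(11 − 16.4)/19 = 53.2°C ✓; longest run = 3 ✓; GC 11/19 = 57.9%, outside 38.0–53.5% ✗ — fails.
P2 (15 nt, A=1 T=4 G=3 C=7): Tm = 64.9 + 41·(10 − 16.4)/15 = 47.4°C ✓; longest run = 4 ✓; GC 10/15 = 66.7%, outside 38.0–53.5% ✗ — fails.
P3 (20 nt, A=7 T=5 G=5 C=3): Tm = 64.9 + 41·(8 − 16.4)/20 = 47.7°C ✓; longest run = 4 ✓; GC 8/20 = 40.0% ✓ — passes.
P4 (18 nt, A=4 T=3 G=7 C=4): Tm = 64.9 + 41·(11 − 16.4)/18 = 52.6°C ✓; longest run = 3 ✓; GC 11/18 = 61.1%, outside 38.0–53.5% ✗ — fails.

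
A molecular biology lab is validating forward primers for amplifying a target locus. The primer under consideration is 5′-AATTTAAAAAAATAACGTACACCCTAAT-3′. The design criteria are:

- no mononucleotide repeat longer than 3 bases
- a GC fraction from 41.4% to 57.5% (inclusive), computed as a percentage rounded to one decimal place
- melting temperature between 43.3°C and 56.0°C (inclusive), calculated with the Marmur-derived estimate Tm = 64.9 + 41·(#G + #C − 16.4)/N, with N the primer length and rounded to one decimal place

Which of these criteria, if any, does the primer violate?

Fails: homopolymer run, GC content.

Base counts: A=15, T=7, G=1, C=5 (length 28).
homopolymer run: longest run = 7, exceeds 3 ✗
GC content: GC 6/28 = 21.4%, outside 41.4–57.5% ✗
Tm: Tm = 64.9 + 41·(6 − 16.4)/28 = 49.7°C ✓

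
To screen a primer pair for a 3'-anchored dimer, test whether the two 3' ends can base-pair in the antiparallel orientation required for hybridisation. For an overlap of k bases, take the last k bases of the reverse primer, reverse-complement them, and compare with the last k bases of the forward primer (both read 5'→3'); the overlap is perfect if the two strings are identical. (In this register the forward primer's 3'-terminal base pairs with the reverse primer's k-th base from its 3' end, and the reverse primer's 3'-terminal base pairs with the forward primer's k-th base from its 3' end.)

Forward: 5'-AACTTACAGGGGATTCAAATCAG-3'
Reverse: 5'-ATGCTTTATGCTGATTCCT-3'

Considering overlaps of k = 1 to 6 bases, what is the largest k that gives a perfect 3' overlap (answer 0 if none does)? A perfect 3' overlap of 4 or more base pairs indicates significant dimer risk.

Longest perfect overlap: 2 complementary base pairs; below the dimer-risk threshold (threshold 4).

Last 6 bases (5'→3') — forward …AATCAG, reverse …ATTCCT.
Reverse complement of the reverse primer's last 6 bases: AGGAAT; its first k bases are the reverse complement of the reverse primer's last k bases, so a perfect k-base overlap needs the forward primer's last k bases to equal them.
Comparing (forward last k vs required): k=1: G vs A ✗; k=2: AG vs AG ✓; k=3: CAG vs AGG ✗; k=4: TCAG vs AGGA ✗; k=5: ATCAG vs AGGAA ✗; k=6: AATCAG vs AGGAAT ✗.
Only k = 2 is perfect, so the longest perfect 3' overlap is 2.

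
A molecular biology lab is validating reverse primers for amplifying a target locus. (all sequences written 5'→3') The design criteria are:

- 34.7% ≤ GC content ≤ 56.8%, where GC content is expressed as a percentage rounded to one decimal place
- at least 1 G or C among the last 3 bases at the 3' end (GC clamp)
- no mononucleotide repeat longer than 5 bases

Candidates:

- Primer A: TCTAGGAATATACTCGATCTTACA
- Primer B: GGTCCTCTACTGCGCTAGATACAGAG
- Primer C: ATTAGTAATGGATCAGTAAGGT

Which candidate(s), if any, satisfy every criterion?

Primer A (24 nt, A=8 T=8 G=3 C=5): GC 8/24 = 33.3%, outside 34.7–56.8% ✗; 3' end ACA has 1 G/C ✓; longest run = 2 ✓ — fails.
Primer B (26 nt, A=6 T=6 G=7 C=7): GC 14/26 = 53.8% ✓; 3' end GAG has 2 G/C ✓; longest run = 2 ✓ — passes.
Primer C (22 nt, A=8 T=7 G=6 C=1): GC 7/22 = 31.8%, outside 34.7–56.8% ✗; 3' end GGT has 2 G/C ✓; longest run = 2 ✓ — fails.

Primer B only.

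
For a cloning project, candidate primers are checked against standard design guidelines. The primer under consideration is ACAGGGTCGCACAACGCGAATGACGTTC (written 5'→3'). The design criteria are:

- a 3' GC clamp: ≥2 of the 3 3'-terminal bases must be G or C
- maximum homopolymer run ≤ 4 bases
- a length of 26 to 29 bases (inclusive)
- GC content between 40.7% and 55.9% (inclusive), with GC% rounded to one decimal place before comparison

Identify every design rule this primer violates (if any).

Fails: GC clamp, GC content.

Base counts: A=8, T=4, G=8, C=8 (length 28).
GC clamp: 3' end TTC has 1 G/C, need ≥2 ✗
homopolymer run: longest run = 3 ✓
length: length 28 ✓
GC content: GC 16/28 = 57.1%, outside 40.7–55.9% ✗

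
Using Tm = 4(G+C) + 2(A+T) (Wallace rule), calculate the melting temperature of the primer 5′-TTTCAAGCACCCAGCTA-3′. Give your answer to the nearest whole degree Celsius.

50°C

Base counts: A=5, T=4, G=2, C=6 (length 17).
Tm = 2·(5+4) + 4·(2+6) = 2·9 + 4·8 = 18 + 32 = 50°C.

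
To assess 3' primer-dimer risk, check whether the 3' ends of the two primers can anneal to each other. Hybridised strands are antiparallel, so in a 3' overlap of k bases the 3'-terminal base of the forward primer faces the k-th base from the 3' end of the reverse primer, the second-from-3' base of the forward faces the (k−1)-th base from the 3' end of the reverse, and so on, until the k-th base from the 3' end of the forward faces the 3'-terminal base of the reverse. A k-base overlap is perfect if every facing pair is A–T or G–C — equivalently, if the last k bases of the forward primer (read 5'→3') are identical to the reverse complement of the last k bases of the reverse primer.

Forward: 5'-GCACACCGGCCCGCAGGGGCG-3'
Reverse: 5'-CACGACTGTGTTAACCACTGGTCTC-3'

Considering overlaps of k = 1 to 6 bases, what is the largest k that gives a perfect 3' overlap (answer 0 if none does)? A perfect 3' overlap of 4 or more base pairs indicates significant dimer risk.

Last 6 bases (5'→3') — forward …GGGGCG, reverse …GGTCTC.
Reverse complement of the reverse primer's last 6 bases: GAGACC; its first k bases are the reverse complement of the reverse primer's last k bases, so a perfect k-base overlap needs the forward primer's last k bases to equal them.
Comparing (forward last k vs required): k=1: G vs G ✓; k=2: CG vs GA ✗; k=3: GCG vs GAG ✗; k=4: GGCG vs GAGA ✗; k=5: GGGCG vs GAGAC ✗; k=6: GGGGCG vs GAGACC ✗.
Only k = 1 is perfect, so the longest perfect 3' overlap is 1.

Longest perfect overlap: 1 complementary base pair; below the dimer-risk threshold (threshold 4).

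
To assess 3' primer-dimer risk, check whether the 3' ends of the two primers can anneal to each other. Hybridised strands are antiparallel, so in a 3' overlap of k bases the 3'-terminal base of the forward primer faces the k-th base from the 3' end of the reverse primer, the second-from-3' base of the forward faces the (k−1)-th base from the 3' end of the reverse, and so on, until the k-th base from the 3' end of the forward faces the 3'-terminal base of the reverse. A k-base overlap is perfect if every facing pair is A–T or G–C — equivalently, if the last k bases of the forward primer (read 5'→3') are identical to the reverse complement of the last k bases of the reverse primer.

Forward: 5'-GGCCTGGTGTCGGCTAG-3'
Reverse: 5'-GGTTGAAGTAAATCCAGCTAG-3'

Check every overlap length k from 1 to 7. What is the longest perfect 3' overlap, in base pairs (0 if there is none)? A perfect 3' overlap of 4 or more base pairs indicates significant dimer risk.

Last 7 bases (5'→3') — forward …CGGCTAG, reverse …CAGCTAG.
Reverse complement of the reverse primer's last 7 bases: CTAGCTG; its first k bases are the reverse complement of the reverse primer's last k bases, so a perfect k-base overlap needs the forward primer's last k bases to equal them.
Comparing (forward last k vs required): k=1: G vs C ✗; k=2: AG vs CT ✗; k=3: TAG vs CTA ✗; k=4: CTAG vs CTAG ✓; k=5: GCTAG vs CTAGC ✗; k=6: GGCTAG vs CTAGCT ✗; k=7: CGGCTAG vs CTAGCTG ✗.
Only k = 4 is perfect, so the longest perfect 3' overlap is 4.

Longest perfect overlap: 4 complementary base pairs; significant dimer risk (threshold 4).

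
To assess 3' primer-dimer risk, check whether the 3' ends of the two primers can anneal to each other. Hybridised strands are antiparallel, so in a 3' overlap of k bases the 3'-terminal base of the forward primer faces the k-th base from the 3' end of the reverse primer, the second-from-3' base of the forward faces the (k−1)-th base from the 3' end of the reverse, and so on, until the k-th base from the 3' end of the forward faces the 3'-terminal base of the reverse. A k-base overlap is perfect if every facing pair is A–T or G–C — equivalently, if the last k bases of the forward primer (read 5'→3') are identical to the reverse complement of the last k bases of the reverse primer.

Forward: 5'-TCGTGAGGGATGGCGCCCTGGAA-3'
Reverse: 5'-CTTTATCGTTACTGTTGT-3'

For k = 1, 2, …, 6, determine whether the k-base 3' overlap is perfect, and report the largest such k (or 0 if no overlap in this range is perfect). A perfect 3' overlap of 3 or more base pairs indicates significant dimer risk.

Last 6 bases (5'→3') — forward …CTGGAA, reverse …TGTTGT.
Reverse complement of the reverse primer's last 6 bases: ACAACA; its first k bases are the reverse complement of the reverse primer's last k bases, so a perfect k-base overlap needs the forward primer's last k bases to equal them.
Comparing (forward last k vs required): k=1: A vs A ✓; k=2: AA vs AC ✗; k=3: GAA vs ACA ✗; k=4: GGAA vs ACAA ✗; k=5: TGGAA vs ACAAC ✗; k=6: CTGGAA vs ACAACA ✗.
Only k = 1 is perfect, so the longest perfect 3' overlap is 1.

Longest perfect overlap: 1 complementary base pair; below the dimer-risk threshold (threshold 3).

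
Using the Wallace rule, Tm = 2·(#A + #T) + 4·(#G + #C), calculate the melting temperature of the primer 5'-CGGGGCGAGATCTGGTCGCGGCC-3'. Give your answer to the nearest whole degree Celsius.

Base counts: A=2, T=3, G=11, C=7 (length 23).
Tm = 2·(2+3) + 4·(11+7) = 2·5 + 4·18 = 10 + 72 = 82°C.

82°C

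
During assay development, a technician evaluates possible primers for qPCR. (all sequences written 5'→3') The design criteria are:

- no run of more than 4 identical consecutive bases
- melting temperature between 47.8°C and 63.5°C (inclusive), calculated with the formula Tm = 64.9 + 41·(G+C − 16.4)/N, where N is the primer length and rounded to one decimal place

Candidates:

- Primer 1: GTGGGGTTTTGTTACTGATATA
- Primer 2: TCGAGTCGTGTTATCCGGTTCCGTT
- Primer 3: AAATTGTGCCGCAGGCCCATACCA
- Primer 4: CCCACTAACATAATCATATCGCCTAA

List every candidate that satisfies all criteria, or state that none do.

Primer 1 (22 nt, A=4 T=10 G=7 C=1): longest run = 4 ✓; Tm = 64.9 + 41·(8 − 16.4)/22 = 49.2°C ✓ — passes.
Primer 2 (25 nt, A=2 T=10 G=7 C=6): longest run = 2 ✓; Tm = 64.9 + 41·(13 − 16.4)/25 = 59.3°C ✓ — passes.
Primer 3 (24 nt, A=7 T=4 G=5 C=8): longest run = 3 ✓; Tm = 64.9 + 41·(13 − 16.4)/24 = 59.1°C ✓ — passes.
Primer 4 (26 nt, A=10 T=6 G=1 C=9): longest run = 3 ✓; Tm = 64.9 + 41·(10 − 16.4)/26 = 54.8°C ✓ — passes.

Primer 1, Primer 2, Primer 3 and Primer 4.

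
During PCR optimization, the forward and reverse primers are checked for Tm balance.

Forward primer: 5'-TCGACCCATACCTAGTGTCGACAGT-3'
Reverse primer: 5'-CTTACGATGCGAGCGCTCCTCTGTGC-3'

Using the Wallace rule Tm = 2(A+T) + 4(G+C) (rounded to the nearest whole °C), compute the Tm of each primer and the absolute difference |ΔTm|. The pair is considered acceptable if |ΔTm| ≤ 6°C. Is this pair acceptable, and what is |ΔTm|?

Forward: A=6 T=6 G=5 C=8 → Tm = 2·12 + 4·13 = 76°C.
Reverse: A=3 T=7 G=7 C=9 → Tm = 2·10 + 4·16 = 84°C.
|ΔTm| = |76 − 84| = 8°C, > 6°C.

|ΔTm| = 8°C; the pair is not acceptable.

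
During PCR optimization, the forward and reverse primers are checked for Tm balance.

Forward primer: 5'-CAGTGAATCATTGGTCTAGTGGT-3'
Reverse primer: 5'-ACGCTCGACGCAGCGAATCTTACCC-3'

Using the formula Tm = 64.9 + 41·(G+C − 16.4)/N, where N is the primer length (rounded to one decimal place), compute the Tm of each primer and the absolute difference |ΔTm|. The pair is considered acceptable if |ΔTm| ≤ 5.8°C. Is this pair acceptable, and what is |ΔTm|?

|ΔTm| = 9.1°C; the pair is not acceptable.

Forward: G+C = 10, N = 23 → Tm = 64.9 + 41·(10 − 16.4)/23 = 53.5°C.
Reverse: G+C = 15, N = 25 → Tm = 64.9 + 41·(15 − 16.4)/25 = 62.6°C.
|ΔTm| = |53.5 − 62.6| = 9.1°C, > 5.8°C.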